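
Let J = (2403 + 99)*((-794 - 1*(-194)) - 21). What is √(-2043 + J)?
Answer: 3*I*√172865 ≈ 1247.3*I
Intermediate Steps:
J = -1553742 (J = 2502*((-794 + 194) - 21) = 2502*(-600 - 21) = 2502*(-621) = -1553742)
√(-2043 + J) = √(-2043 - 1553742) = √(-1555785) = 3*I*√172865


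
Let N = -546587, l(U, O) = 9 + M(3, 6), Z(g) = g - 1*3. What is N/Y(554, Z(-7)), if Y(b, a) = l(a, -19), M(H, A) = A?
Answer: -546587/15 ≈ -36439.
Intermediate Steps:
Z(g) = -3 + g (Z(g) = g - 3 = -3 + g)
l(U, O) = 15 (l(U, O) = 9 + 6 = 15)
Y(b, a) = 15
N/Y(554, Z(-7)) = -546587/15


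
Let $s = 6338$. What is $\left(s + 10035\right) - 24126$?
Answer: $-7753$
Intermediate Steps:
$\left(s + 10035\right) - 24126 = \left(6338 + 10035\right) - 24126 = 16373 - 24126 = -7753$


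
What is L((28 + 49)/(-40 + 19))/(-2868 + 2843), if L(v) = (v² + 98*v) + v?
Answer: 3146/225 ≈ 13.982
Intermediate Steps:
L(v) = v² + 99*v
L((28 + 49)/(-40 + 19))/(-2868 + 2843) = (((28 + 49)/(-40 + 19))*(99 + (28 + 49)/(-40 + 19)))/(-2868 + 2843) = ((77/(-21))*(99 + 77/(-21)))/(-25) = ((77*(-1/21))*(99 + 77*(-1/21)))*(-1/25) = -11*(99 - 11/3)/3*(-1/25) = -11/3*286/3*(-1/25) = -3146/9*(-1/25) = 3146/225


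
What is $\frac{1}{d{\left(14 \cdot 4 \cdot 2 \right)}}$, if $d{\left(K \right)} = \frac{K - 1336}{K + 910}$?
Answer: $- \frac{511}{612} \approx -0.83497$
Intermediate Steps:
$d{\left(K \right)} = \frac{-1336 + K}{910 + K}$
$\frac{1}{d{\left(14 \cdot 4 \cdot 2 \right)}} = \frac{1}{\frac{1}{910 + 14 \cdot 4 \cdot 2} \left(-1336 + 14 \cdot 4 \cdot 2\right)} = \frac{1}{\frac{1}{910 + 56 \cdot 2} \left(-1336 + 56 \cdot 2\right)} = \frac{1}{\frac{1}{910 + 112} \left(-1336 + 112\right)} = \frac{1}{\frac{1}{1022} \left(-1224\right)} = \frac{1}{- \frac{612}{511}} = - \frac{511}{612}$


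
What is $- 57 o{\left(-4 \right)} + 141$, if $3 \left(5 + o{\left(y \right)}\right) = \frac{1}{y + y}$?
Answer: $\frac{3427}{8} \approx 428.38$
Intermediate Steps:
$o{\left(y \right)} = -5 + \frac{1}{6 y}$ ($o{\left(y \right)} = -5 + \frac{1}{3 \left(y + y\right)} = -5 + \frac{1}{3 \cdot 2 y} = -5 + \frac{\frac{1}{2} \frac{1}{y}}{3} = -5 + \frac{1}{6 y}$)
$- 57 o{\left(-4 \right)} + 141 = - 57 \left(-5 + \frac{1}{6 \left(-4\right)}\right) + 141 = - 57 \left(-5 + \frac{1}{6} \left(- \frac{1}{4}\right)\right) + 141 = - 57 \left(-5 - \frac{1}{24}\right) + 141 = \left(-57\right) \left(- \frac{121}{24}\right) + 141 = \frac{2299}{8} + 141 = \frac{3427}{8}$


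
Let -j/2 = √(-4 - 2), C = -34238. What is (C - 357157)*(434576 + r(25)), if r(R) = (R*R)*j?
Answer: -170090873520 + 489243750*I*√6 ≈ -1.7009e+11 + 1.1984e+9*I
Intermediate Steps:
j = -2*I*√6 (j = -2*√(-4 - 2) = -2*I*√6 ≈ -4.899*I)
r(R) = -2*I*√6*R² (r(R) = (R*R)*(-2*I*√6) = R²*(-2*I*√6) = -2*I*√6*R²)
(C - 357157)*(434576 + r(25)) = (-34238 - 357157)*(434576 - 2*I*√6*25²) = -391395*(434576 - 2*I*√6*625) = -391395*(434576 - 1250*I*√6) = -170090873520 + 489243750*I*√6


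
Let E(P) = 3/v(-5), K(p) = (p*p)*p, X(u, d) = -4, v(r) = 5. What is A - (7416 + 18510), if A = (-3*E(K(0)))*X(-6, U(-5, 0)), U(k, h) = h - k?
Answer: -129594/5 ≈ -25919.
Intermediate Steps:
K(p) = p³ (K(p) = p²*p = p³)
E(P) = ⅗ (E(P) = 3/5 = 3*(⅕) = ⅗)
A = 36/5 (A = -3*⅗*(-4) = -9/5*(-4) = 36/5 ≈ 7.2000)
A - (7416 + 18510) = 36/5 - (7416 + 18510) = 36/5 - 1*25926 = 36/5 - 25926 = -129594/5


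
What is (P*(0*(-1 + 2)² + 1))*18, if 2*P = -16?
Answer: -144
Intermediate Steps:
P = -8 (P = (½)*(-16) = -8)
(P*(0*(-1 + 2)² + 1))*18 = -8*(0*(-1 + 2)² + 1)*18 = -8*(0*1² + 1)*18 = -8*(0*1 + 1)*18 = -8*(0 + 1)*18 = -8*1*18 = -8*18 = -144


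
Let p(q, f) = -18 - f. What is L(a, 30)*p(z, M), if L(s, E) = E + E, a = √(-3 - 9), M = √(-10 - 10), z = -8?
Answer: -1080 - 120*I*√5 ≈ -1080.0 - 268.33*I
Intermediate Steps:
M = 2*I*√5 (M = √(-20) = 2*I*√5 ≈ 4.4721*I)
a = 2*I*√3 (a = √(-12) = 2*I*√3 ≈ 3.4641*I)
L(s, E) = 2*E
L(a, 30)*p(z, M) = (2*30)*(-18 - 2*I*√5) = 60*(-18 - 2*I*√5) = -1080 - 120*I*√5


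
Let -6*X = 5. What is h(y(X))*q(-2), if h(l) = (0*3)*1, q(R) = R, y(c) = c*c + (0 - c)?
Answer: 0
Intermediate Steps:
X = -5/6 (X = -1/6*5 = -5/6 ≈ -0.83333)
y(c) = c**2 - c
h(l) = 0 (h(l) = 0*1 = 0)
h(y(X))*q(-2) = 0*(-2) = 0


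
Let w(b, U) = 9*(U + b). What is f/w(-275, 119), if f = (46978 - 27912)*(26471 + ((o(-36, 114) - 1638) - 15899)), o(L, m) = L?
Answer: -14137439/117 ≈ -1.2083e+5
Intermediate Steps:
w(b, U) = 9*U + 9*b
f = 169649268 (f = (46978 - 27912)*(26471 + ((-36 - 1638) - 15899)) = 19066*(26471 + (-1674 - 15899)) = 19066*(26471 - 17573) = 19066*8898 = 169649268)
f/w(-275, 119) = 169649268/(9*119 + 9*(-275)) = 169649268/(1071 - 2475) = 169649268/(-1404) = 169649268*(-1/1404) = -14137439/117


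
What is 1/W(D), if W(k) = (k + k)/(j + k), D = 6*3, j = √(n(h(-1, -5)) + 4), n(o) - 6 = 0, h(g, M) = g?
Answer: ½ + √10/36 ≈ 0.58784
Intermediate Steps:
n(o) = 6 (n(o) = 6 + 0 = 6)
j = √10 (j = √(6 + 4) = √10 ≈ 3.1623)
D = 18
W(k) = 2*k/(k + √10) (W(k) = (k + k)/(√10 + k) = (2*k)/(k + √10) = 2*k/(k + √10))
1/W(D) = 1/(2*18/(18 + √10)) = 1/(36/(18 + √10)) = ½ + √10/36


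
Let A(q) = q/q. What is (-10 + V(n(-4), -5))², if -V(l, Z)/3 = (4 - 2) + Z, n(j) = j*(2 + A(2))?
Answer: 1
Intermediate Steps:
A(q) = 1
n(j) = 3*j (n(j) = j*(2 + 1) = j*3 = 3*j)
V(l, Z) = -6 - 3*Z (V(l, Z) = -3*((4 - 2) + Z) = -3*(2 + Z) = -6 - 3*Z)
(-10 + V(n(-4), -5))² = (-10 + (-6 - 3*(-5)))² = (-10 + (-6 + 15))² = (-10 + 9)² = (-1)² = 1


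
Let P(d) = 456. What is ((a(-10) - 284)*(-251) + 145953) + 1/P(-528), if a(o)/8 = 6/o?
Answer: 498047309/2280 ≈ 2.1844e+5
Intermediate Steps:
a(o) = 48/o (a(o) = 8*(6/o) = 48/o)
((a(-10) - 284)*(-251) + 145953) + 1/P(-528) = ((48/(-10) - 284)*(-251) + 145953) + 1/456 = ((48*(-1/10) - 284)*(-251) + 145953) + 1/456 = ((-24/5 - 284)*(-251) + 145953) + 1/456 = (-1444/5*(-251) + 145953) + 1/456 = (362444/5 + 145953) + 1/456 = 1092209/5 + 1/456 = 498047309/2280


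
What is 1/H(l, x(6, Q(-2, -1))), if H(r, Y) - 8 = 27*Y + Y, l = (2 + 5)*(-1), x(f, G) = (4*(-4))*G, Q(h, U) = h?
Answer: 1/904 ≈ 0.0011062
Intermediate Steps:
x(f, G) = -16*G
l = -7 (l = 7*(-1) = -7)
H(r, Y) = 8 + 28*Y (H(r, Y) = 8 + (27*Y + Y) = 8 + 28*Y)
1/H(l, x(6, Q(-2, -1))) = 1/(8 + 28*(-16*(-2))) = 1/(8 + 28*32) = 1/(8 + 896) = 1/904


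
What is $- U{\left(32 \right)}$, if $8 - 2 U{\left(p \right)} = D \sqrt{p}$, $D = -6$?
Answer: $-4 - 12 \sqrt{2} \approx -20.971$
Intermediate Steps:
$U{\left(p \right)} = 4 + 3 \sqrt{p}$ ($U{\left(p \right)} = 4 - \frac{\left(-6\right) \sqrt{p}}{2} = 4 + 3 \sqrt{p}$)
$- U{\left(32 \right)} = - (4 + 3 \sqrt{32}) = - (4 + 3 \cdot 4 \sqrt{2}) = - (4 + 12 \sqrt{2}) = -4 - 12 \sqrt{2}$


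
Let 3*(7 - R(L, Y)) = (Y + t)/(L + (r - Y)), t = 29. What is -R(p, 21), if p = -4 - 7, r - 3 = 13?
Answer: -193/24 ≈ -8.0417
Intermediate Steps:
r = 16 (r = 3 + 13 = 16)
p = -11
R(L, Y) = 7 - (29 + Y)/(3*(16 + L - Y)) (R(L, Y) = 7 - (Y + 29)/(3*(L + (16 - Y))) = 7 - (29 + Y)/(3*(16 + L - Y)))
-R(p, 21) = -(307 - 22*21 + 21*(-11))/(3*(16 - 11 - 1*21)) = -(307 - 462 - 231)/(3*(16 - 11 - 21)) = -(-386)/(3*(-16)) = -(-1)*(-386)/(3*16) = -1*193/24 = -193/24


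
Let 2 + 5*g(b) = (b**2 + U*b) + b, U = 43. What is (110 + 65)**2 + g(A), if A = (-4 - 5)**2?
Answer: 163248/5 ≈ 32650.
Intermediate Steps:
A = 81 (A = (-9)**2 = 81)
g(b) = -2/5 + b**2/5 + 44*b/5 (g(b) = -2/5 + ((b**2 + 43*b) + b)/5 = -2/5 + (b**2 + 44*b)/5 = -2/5 + (b**2/5 + 44*b/5) = -2/5 + b**2/5 + 44*b/5)
(110 + 65)**2 + g(A) = (110 + 65)**2 + (-2/5 + (1/5)*81**2 + (44/5)*81) = 175**2 + (-2/5 + (1/5)*6561 + 3564/5) = 30625 + (-2/5 + 6561/5 + 3564/5) = 30625 + 10123/5 = 163248/5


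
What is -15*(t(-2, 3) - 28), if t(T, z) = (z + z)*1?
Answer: 330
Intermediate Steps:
t(T, z) = 2*z (t(T, z) = (2*z)*1 = 2*z)
-15*(t(-2, 3) - 28) = -15*(2*3 - 28) = -15*(6 - 28) = -15*(-22) = 330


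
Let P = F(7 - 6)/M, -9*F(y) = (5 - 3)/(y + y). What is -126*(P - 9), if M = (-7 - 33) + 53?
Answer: 14756/13 ≈ 1135.1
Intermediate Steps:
F(y) = -1/(9*y) (F(y) = -(5 - 3)/(9*(y + y)) = -2/(9*(2*y)) = -2*1/(2*y)/9 = -1/(9*y))
M = 13 (M = -40 + 53 = 13)
P = -1/117 (P = -1/(9*(7 - 6))/13 = -⅑/1*(1/13) = -⅑*1*(1/13) = -⅑*1/13 = -1/117 ≈ -0.0085470)
-126*(P - 9) = -126*(-1/117 - 9) = -126*(-1054/117) = 14756/13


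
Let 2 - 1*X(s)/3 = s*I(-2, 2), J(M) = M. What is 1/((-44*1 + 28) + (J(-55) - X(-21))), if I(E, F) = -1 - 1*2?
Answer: 1/112 ≈ 0.0089286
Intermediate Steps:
I(E, F) = -3 (I(E, F) = -1 - 2 = -3)
X(s) = 6 + 9*s (X(s) = 6 - 3*s*(-3) = 6 - (-9)*s = 6 + 9*s)
1/((-44*1 + 28) + (J(-55) - X(-21))) = 1/((-44*1 + 28) + (-55 - (6 + 9*(-21)))) = 1/((-44 + 28) + (-55 - (6 - 189))) = 1/(-16 + (-55 - 1*(-183))) = 1/(-16 + (-55 + 183)) = 1/(-16 + 128) = 1/112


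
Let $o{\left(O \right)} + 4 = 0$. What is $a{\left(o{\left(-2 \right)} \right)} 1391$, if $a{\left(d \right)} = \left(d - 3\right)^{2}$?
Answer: $68159$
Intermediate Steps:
$o{\left(O \right)} = -4$ ($o{\left(O \right)} = -4 + 0 = -4$)
$a{\left(d \right)} = \left(-3 + d\right)^{2}$
$a{\left(o{\left(-2 \right)} \right)} 1391 = \left(-3 - 4\right)^{2} \cdot 1391 = \left(-7\right)^{2} \cdot 1391 = 49 \cdot 1391 = 68159$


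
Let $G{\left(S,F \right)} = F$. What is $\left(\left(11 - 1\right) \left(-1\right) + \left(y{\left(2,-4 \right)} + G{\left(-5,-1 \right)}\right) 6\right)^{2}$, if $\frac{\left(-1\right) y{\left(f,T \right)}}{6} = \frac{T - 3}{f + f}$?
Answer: $2209$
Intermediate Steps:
$y{\left(f,T \right)} = - \frac{3 \left(-3 + T\right)}{f}$ ($y{\left(f,T \right)} = - 6 \frac{T - 3}{f + f} = - 6 \frac{-3 + T}{2 f} = - \frac{3 \left(-3 + T\right)}{f}$)
$\left(\left(11 - 1\right) \left(-1\right) + \left(y{\left(2,-4 \right)} + G{\left(-5,-1 \right)}\right) 6\right)^{2} = \left(\left(11 - 1\right) \left(-1\right) + \left(\frac{3 \left(3 - -4\right)}{2} - 1\right) 6\right)^{2} = \left(\left(11 - 1\right) \left(-1\right) + \left(3 \cdot \frac{1}{2} \left(3 + 4\right) - 1\right) 6\right)^{2} = \left(10 \left(-1\right) + \left(3 \cdot \frac{1}{2} \cdot 7 - 1\right) 6\right)^{2} = \left(-10 + \left(\frac{21}{2} - 1\right) 6\right)^{2} = \left(-10 + \frac{19}{2} \cdot 6\right)^{2} = \left(-10 + 57\right)^{2} = 47^{2} = 2209$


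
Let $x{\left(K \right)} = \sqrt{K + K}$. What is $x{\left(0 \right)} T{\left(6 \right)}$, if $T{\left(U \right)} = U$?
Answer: $0$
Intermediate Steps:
$x{\left(K \right)} = \sqrt{2} \sqrt{K}$ ($x{\left(K \right)} = \sqrt{2 K} = \sqrt{2} \sqrt{K}$)
$x{\left(0 \right)} T{\left(6 \right)} = \sqrt{2} \sqrt{0} \cdot 6 = \sqrt{2} \cdot 0 \cdot 6 = 0 \cdot 6 = 0$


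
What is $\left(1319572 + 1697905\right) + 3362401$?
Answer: $6379878$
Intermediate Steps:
$\left(1319572 + 1697905\right) + 3362401 = 3017477 + 3362401 = 6379878$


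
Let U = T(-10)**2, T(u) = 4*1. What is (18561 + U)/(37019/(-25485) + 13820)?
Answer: 473434845/352165681 ≈ 1.3444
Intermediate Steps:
T(u) = 4
U = 16 (U = 4**2 = 16)
(18561 + U)/(37019/(-25485) + 13820) = (18561 + 16)/(37019/(-25485) + 13820) = 18577/(37019*(-1/25485) + 13820) = 18577/(-37019/25485 + 13820) = 18577/(352165681/25485) = 18577*(25485/352165681) = 473434845/352165681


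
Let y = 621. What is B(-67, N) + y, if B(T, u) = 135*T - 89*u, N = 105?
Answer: -17769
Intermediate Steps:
B(T, u) = -89*u + 135*T
B(-67, N) + y = (-89*105 + 135*(-67)) + 621 = (-9345 - 9045) + 621 = -18390 + 621 = -17769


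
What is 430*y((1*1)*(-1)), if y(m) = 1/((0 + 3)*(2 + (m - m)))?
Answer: 215/3 ≈ 71.667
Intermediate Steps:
y(m) = 1/6 (y(m) = 1/(3*(2 + 0)) = 1/(3*2) = 1/6)
430*y((1*1)*(-1)) = 430*(1/6) = 215/3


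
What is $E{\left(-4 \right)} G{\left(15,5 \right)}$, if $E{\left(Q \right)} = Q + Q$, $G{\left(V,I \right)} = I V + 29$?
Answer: $-832$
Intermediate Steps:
$G{\left(V,I \right)} = 29 + I V$
$E{\left(Q \right)} = 2 Q$
$E{\left(-4 \right)} G{\left(15,5 \right)} = 2 \left(-4\right) \left(29 + 5 \cdot 15\right) = - 8 \left(29 + 75\right) = \left(-8\right) 104 = -832$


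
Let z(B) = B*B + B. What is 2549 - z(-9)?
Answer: 2477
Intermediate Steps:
z(B) = B + B**2 (z(B) = B**2 + B = B + B**2)
2549 - z(-9) = 2549 - (-9)*(1 - 9) = 2549 - (-9)*(-8) = 2549 - 1*72 = 2549 - 72 = 2477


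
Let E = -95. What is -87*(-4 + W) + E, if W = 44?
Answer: -3575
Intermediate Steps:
-87*(-4 + W) + E = -87*(-4 + 44) - 95 = -87*40 - 95 = -3480 - 95 = -3575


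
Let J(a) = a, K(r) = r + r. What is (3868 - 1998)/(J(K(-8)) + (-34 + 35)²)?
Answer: -374/3 ≈ -124.67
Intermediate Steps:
K(r) = 2*r
(3868 - 1998)/(J(K(-8)) + (-34 + 35)²) = (3868 - 1998)/(2*(-8) + (-34 + 35)²) = 1870/(-16 + 1²) = 1870/(-16 + 1) = 1870/(-15) = 1870*(-1/15) = -374/3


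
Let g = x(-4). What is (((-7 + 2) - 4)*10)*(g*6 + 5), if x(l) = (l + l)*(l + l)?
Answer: -35010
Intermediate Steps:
x(l) = 4*l**2 (x(l) = (2*l)*(2*l) = 4*l**2)
g = 64 (g = 4*(-4)**2 = 4*16 = 64)
(((-7 + 2) - 4)*10)*(g*6 + 5) = (((-7 + 2) - 4)*10)*(64*6 + 5) = ((-5 - 4)*10)*(384 + 5) = -9*10*389 = -90*389 = -35010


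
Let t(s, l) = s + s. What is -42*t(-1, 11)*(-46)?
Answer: -3864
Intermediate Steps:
t(s, l) = 2*s
-42*t(-1, 11)*(-46) = -84*(-1)*(-46) = -42*(-2)*(-46) = 84*(-46) = -3864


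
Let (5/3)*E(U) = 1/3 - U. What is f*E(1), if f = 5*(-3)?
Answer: 6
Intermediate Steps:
f = -15
E(U) = ⅕ - 3*U/5 (E(U) = 3*(1/3 - U)/5 = 3*(⅓ - U)/5 = ⅕ - 3*U/5)
f*E(1) = -15*(⅕ - ⅗*1) = -15*(⅕ - ⅗) = -15*(-⅖) = 6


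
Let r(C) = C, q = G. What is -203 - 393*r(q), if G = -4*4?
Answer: 6085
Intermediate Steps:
G = -16
q = -16
-203 - 393*r(q) = -203 - 393*(-16) = -203 + 6288 = 6085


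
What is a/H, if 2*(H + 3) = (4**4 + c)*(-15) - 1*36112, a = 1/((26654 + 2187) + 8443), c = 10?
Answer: -1/747693336 ≈ -1.3374e-9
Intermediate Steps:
a = 1/37284 (a = 1/(28841 + 8443) = 1/37284 ≈ 2.6821e-5)
H = -20054 (H = -3 + ((4**4 + 10)*(-15) - 1*36112)/2 = -3 + ((256 + 10)*(-15) - 36112)/2 = -3 + (266*(-15) - 36112)/2 = -3 + (-3990 - 36112)/2 = -3 + (1/2)*(-40102) = -3 - 20051 = -20054)
a/H = (1/37284)/(-20054) = (1/37284)*(-1/20054) = -1/747693336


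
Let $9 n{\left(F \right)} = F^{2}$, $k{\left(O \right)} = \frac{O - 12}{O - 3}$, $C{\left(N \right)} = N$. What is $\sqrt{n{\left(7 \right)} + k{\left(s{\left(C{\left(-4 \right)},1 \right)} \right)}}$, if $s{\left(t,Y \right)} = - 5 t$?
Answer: $\frac{\sqrt{15385}}{51} \approx 2.4321$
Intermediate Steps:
$k{\left(O \right)} = \frac{-12 + O}{-3 + O}$
$n{\left(F \right)} = \frac{F^{2}}{9}$
$\sqrt{n{\left(7 \right)} + k{\left(s{\left(C{\left(-4 \right)},1 \right)} \right)}} = \sqrt{\frac{7^{2}}{9} + \frac{-12 - -20}{-3 - -20}} = \sqrt{\frac{1}{9} \cdot 49 + \frac{-12 + 20}{-3 + 20}} = \sqrt{\frac{49}{9} + \frac{1}{17} \cdot 8} = \sqrt{\frac{49}{9} + \frac{8}{17}} = \sqrt{\frac{905}{153}} = \frac{\sqrt{15385}}{51}$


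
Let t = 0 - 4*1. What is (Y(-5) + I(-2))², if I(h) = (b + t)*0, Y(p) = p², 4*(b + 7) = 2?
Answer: 625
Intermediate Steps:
b = -13/2 (b = -7 + (¼)*2 = -7 + ½ = -13/2 ≈ -6.5000)
t = -4 (t = 0 - 4 = -4)
I(h) = 0 (I(h) = (-13/2 - 4)*0 = -21/2*0 = 0)
(Y(-5) + I(-2))² = ((-5)² + 0)² = (25 + 0)² = 25² = 625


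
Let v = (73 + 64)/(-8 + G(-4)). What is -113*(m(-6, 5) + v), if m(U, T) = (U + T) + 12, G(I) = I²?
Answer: -25425/8 ≈ -3178.1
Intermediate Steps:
m(U, T) = 12 + T + U (m(U, T) = (T + U) + 12 = 12 + T + U)
v = 137/8 (v = (73 + 64)/(-8 + (-4)²) = 137/(-8 + 16) = 137/8 ≈ 17.125)
-113*(m(-6, 5) + v) = -113*((12 + 5 - 6) + 137/8) = -113*(11 + 137/8) = -113*225/8 = -25425/8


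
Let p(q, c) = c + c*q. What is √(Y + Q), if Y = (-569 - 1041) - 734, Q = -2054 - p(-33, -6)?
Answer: 3*I*√510 ≈ 67.75*I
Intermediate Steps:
Q = -2246 (Q = -2054 - (-6)*(1 - 33) = -2054 - (-6)*(-32) = -2054 - 1*192 = -2054 - 192 = -2246)
Y = -2344 (Y = -1610 - 734 = -2344)
√(Y + Q) = √(-2344 - 2246) = √(-4590) = 3*I*√510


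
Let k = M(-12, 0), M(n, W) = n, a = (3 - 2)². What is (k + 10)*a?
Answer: -2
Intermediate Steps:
a = 1 (a = 1² = 1)
k = -12
(k + 10)*a = (-12 + 10)*1 = -2*1 = -2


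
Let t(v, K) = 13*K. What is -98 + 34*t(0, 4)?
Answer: 1670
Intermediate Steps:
-98 + 34*t(0, 4) = -98 + 34*(13*4) = -98 + 34*52 = -98 + 1768 = 1670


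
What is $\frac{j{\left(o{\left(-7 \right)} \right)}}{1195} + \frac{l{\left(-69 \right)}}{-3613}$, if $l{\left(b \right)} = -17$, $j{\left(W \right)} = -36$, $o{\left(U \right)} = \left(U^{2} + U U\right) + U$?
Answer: $- \frac{109753}{4317535} \approx -0.02542$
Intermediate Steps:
$o{\left(U \right)} = U + 2 U^{2}$ ($o{\left(U \right)} = \left(U^{2} + U^{2}\right) + U = 2 U^{2} + U = U + 2 U^{2}$)
$\frac{j{\left(o{\left(-7 \right)} \right)}}{1195} + \frac{l{\left(-69 \right)}}{-3613} = - \frac{36}{1195} - \frac{17}{-3613} = \left(-36\right) \frac{1}{1195} - - \frac{17}{3613} = - \frac{36}{1195} + \frac{17}{3613} = - \frac{109753}{4317535}$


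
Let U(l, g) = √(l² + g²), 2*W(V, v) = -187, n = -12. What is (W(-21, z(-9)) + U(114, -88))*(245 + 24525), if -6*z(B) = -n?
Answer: -2315995 + 49540*√5185 ≈ 1.2512e+6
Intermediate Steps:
z(B) = -2 (z(B) = -(-1)*(-12)/6 = -⅙*12 = -2)
W(V, v) = -187/2 (W(V, v) = (½)*(-187) = -187/2)
U(l, g) = √(g² + l²)
(W(-21, z(-9)) + U(114, -88))*(245 + 24525) = (-187/2 + √((-88)² + 114²))*(245 + 24525) = (-187/2 + √(7744 + 12996))*24770 = (-187/2 + √20740)*24770 = (-187/2 + 2*√5185)*24770 = -2315995 + 49540*√5185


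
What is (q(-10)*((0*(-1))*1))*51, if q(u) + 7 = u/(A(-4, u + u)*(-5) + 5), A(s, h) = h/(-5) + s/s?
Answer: 0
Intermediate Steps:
A(s, h) = 1 - h/5 (A(s, h) = h*(-1/5) + 1 = -h/5 + 1 = 1 - h/5)
q(u) = -13/2 (q(u) = -7 + u/((1 - (u + u)/5)*(-5) + 5) = -7 + u/((1 - 2*u/5)*(-5) + 5) = -7 + u/((-5 + 2*u) + 5) = -7 + u/((2*u)) = -7 + u*(1/(2*u)) = -7 + 1/2 = -13/2)
(q(-10)*((0*(-1))*1))*51 = -13*0*(-1)/2*51 = -0*51 = -13/2*0*51 = 0*51 = 0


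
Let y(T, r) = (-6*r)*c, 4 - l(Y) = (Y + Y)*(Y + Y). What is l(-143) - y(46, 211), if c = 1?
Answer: -80526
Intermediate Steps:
l(Y) = 4 - 4*Y² (l(Y) = 4 - (Y + Y)*(Y + Y) = 4 - 2*Y*2*Y = 4 - 4*Y²)
y(T, r) = -6*r (y(T, r) = -6*r*1 = -6*r)
l(-143) - y(46, 211) = (4 - 4*(-143)²) - (-6)*211 = (4 - 4*20449) - 1*(-1266) = (4 - 81796) + 1266 = -81792 + 1266 = -80526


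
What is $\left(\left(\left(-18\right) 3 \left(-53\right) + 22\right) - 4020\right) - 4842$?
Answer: $-5978$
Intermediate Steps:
$\left(\left(\left(-18\right) 3 \left(-53\right) + 22\right) - 4020\right) - 4842 = \left(\left(\left(-54\right) \left(-53\right) + 22\right) - 4020\right) - 4842 = \left(\left(2862 + 22\right) - 4020\right) - 4842 = \left(2884 - 4020\right) - 4842 = -1136 - 4842 = -5978$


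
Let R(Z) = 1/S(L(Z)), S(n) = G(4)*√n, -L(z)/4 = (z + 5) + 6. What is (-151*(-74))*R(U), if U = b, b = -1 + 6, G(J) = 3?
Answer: -5587*I/12 ≈ -465.58*I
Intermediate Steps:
b = 5
U = 5
L(z) = -44 - 4*z (L(z) = -4*((z + 5) + 6) = -4*((5 + z) + 6) = -4*(11 + z) = -44 - 4*z)
S(n) = 3*√n
R(Z) = 1/(3*√(-44 - 4*Z))
(-151*(-74))*R(U) = (-151*(-74))*(1/(6*√(-11 - 1*5))) = 11174*(1/(6*√(-11 - 5))) = 11174*(1/(6*√(-16))) = 11174*((-I/4)/6) = 11174*(-I/24) = -5587*I/12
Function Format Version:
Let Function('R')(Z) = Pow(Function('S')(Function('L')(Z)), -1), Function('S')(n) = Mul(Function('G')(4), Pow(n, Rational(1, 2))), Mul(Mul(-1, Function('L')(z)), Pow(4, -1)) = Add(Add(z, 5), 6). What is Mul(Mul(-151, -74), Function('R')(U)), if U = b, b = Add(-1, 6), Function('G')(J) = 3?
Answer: Mul(Rational(-5587, 12), I) ≈ Mul(-465.58, I)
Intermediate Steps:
b = 5
U = 5
Function('L')(z) = Add(-44, Mul(-4, z)) (Function('L')(z) = Mul(-4, Add(Add(z, 5), 6)) = Mul(-4, Add(Add(5, z), 6)) = Mul(-4, Add(11, z)) = Add(-44, Mul(-4, z)))
Function('S')(n) = Mul(3, Pow(n, Rational(1, 2)))
Function('R')(Z) = Mul(Rational(1, 3), Pow(Add(-44, Mul(-4, Z)), Rational(-1, 2))) (Function('R')(Z) = Pow(Mul(3, Pow(Add(-44, Mul(-4, Z)), Rational(1, 2))), -1) = Mul(Rational(1, 3), Pow(Add(-44, Mul(-4, Z)), Rational(-1, 2))))
Mul(Mul(-151, -74), Function('R')(U)) = Mul(Mul(-151, -74), Mul(Rational(1, 6), Pow(Add(-11, Mul(-1, 5)), Rational(-1, 2)))) = Mul(11174, Mul(Rational(1, 6), Pow(Add(-11, -5), Rational(-1, 2)))) = Mul(11174, Mul(Rational(1, 6), Pow(-16, Rational(-1, 2)))) = Mul(11174, Mul(Rational(1, 6), Mul(Rational(-1, 4), I))) = Mul(11174, Mul(Rational(-1, 24), I)) = Mul(Rational(-5587, 12), I)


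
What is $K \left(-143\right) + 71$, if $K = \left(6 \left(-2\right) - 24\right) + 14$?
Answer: $3217$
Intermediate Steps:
$K = -22$ ($K = \left(-12 - 24\right) + 14 = -36 + 14 = -22$)
$K \left(-143\right) + 71 = \left(-22\right) \left(-143\right) + 71 = 3146 + 71 = 3217$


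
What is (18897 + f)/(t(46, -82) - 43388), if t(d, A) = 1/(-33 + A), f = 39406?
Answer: -957835/712803 ≈ -1.3438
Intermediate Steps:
(18897 + f)/(t(46, -82) - 43388) = (18897 + 39406)/(1/(-33 - 82) - 43388) = 58303/(1/(-115) - 43388) = 58303/(-1/115 - 43388) = 58303/(-4989621/115) = 58303*(-115/4989621) = -957835/712803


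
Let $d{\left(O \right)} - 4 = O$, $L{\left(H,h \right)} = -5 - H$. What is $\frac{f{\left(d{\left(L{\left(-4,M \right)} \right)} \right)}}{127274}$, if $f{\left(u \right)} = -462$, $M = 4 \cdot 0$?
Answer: $- \frac{33}{9091} \approx -0.00363$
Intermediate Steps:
$M = 0$
$d{\left(O \right)} = 4 + O$
$\frac{f{\left(d{\left(L{\left(-4,M \right)} \right)} \right)}}{127274} = - \frac{462}{127274} = \left(-462\right) \frac{1}{127274} = - \frac{33}{9091}$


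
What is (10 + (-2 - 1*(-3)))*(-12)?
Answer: -132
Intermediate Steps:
(10 + (-2 - 1*(-3)))*(-12) = (10 + (-2 + 3))*(-12) = (10 + 1)*(-12) = 11*(-12) = -132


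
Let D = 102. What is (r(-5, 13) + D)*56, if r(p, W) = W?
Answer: 6440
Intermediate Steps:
(r(-5, 13) + D)*56 = (13 + 102)*56 = 115*56 = 6440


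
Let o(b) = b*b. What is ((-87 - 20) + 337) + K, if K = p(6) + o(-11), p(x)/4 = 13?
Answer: 403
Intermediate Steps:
o(b) = b**2
p(x) = 52 (p(x) = 4*13 = 52)
K = 173 (K = 52 + (-11)**2 = 52 + 121 = 173)
((-87 - 20) + 337) + K = ((-87 - 20) + 337) + 173 = (-107 + 337) + 173 = 230 + 173 = 403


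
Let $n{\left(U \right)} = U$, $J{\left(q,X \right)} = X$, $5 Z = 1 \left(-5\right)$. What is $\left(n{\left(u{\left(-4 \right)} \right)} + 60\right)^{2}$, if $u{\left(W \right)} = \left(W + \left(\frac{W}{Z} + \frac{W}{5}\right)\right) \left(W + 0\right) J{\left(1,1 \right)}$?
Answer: $\frac{99856}{25} \approx 3994.2$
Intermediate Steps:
$Z = -1$ ($Z = \frac{1 \left(-5\right)}{5} = \frac{1}{5} \left(-5\right) = -1$)
$u{\left(W \right)} = \frac{W^{2}}{5}$ ($u{\left(W \right)} = \left(W + \left(\frac{W}{-1} + \frac{W}{5}\right)\right) \left(W + 0\right) 1 = \left(W + \left(W \left(-1\right) + W \frac{1}{5}\right)\right) W 1 = \left(W + \left(- W + \frac{W}{5}\right)\right) W 1 = \left(W - \frac{4 W}{5}\right) W 1 = \frac{W}{5} W 1 = \frac{W^{2}}{5} \cdot 1 = \frac{W^{2}}{5}$)
$\left(n{\left(u{\left(-4 \right)} \right)} + 60\right)^{2} = \left(\frac{\left(-4\right)^{2}}{5} + 60\right)^{2} = \left(\frac{1}{5} \cdot 16 + 60\right)^{2} = \left(\frac{16}{5} + 60\right)^{2} = \left(\frac{316}{5}\right)^{2} = \frac{99856}{25}$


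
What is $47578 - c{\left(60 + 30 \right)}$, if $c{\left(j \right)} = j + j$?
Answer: $47398$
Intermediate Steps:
$c{\left(j \right)} = 2 j$
$47578 - c{\left(60 + 30 \right)} = 47578 - 2 \left(60 + 30\right) = 47578 - 2 \cdot 90 = 47578 - 180 = 47398$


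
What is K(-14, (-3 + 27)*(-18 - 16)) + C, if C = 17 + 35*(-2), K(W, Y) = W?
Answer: -67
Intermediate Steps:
C = -53 (C = 17 - 70 = -53)
K(-14, (-3 + 27)*(-18 - 16)) + C = -14 - 53 = -67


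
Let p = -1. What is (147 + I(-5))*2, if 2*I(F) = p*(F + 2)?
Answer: 297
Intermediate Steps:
I(F) = -1 - F/2 (I(F) = (-(F + 2))/2 = (-(2 + F))/2 = (-2 - F)/2 = -1 - F/2)
(147 + I(-5))*2 = (147 + (-1 - 1/2*(-5)))*2 = (147 + (-1 + 5/2))*2 = (147 + 3/2)*2 = (297/2)*2 = 297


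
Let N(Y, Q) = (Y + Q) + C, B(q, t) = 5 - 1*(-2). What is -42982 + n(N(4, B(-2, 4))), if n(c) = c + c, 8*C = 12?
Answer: -42957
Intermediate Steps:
C = 3/2 (C = (⅛)*12 = 3/2 ≈ 1.5000)
B(q, t) = 7 (B(q, t) = 5 + 2 = 7)
N(Y, Q) = 3/2 + Q + Y (N(Y, Q) = (Y + Q) + 3/2 = (Q + Y) + 3/2 = 3/2 + Q + Y)
n(c) = 2*c
-42982 + n(N(4, B(-2, 4))) = -42982 + 2*(3/2 + 7 + 4) = -42982 + 2*(25/2) = -42982 + 25 = -42957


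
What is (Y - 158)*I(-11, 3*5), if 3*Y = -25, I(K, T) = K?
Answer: 5489/3 ≈ 1829.7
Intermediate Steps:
Y = -25/3 (Y = (⅓)*(-25) = -25/3 ≈ -8.3333)
(Y - 158)*I(-11, 3*5) = (-25/3 - 158)*(-11) = -499/3*(-11) = 5489/3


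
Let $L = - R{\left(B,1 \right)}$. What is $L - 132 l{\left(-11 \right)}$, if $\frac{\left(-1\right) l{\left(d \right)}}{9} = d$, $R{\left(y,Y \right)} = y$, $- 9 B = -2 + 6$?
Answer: $- \frac{117608}{9} \approx -13068.0$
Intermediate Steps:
$B = - \frac{4}{9}$ ($B = - \frac{-2 + 6}{9} = \left(- \frac{1}{9}\right) 4 = - \frac{4}{9} \approx -0.44444$)
$l{\left(d \right)} = - 9 d$
$L = \frac{4}{9}$ ($L = \left(-1\right) \left(- \frac{4}{9}\right) = \frac{4}{9} \approx 0.44444$)
$L - 132 l{\left(-11 \right)} = \frac{4}{9} - 132 \left(\left(-9\right) \left(-11\right)\right) = \frac{4}{9} - 13068 = - \frac{117608}{9}$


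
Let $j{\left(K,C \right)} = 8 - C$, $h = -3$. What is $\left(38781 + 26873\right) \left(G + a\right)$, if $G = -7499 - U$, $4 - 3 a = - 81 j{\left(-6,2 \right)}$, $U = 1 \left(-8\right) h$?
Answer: $- \frac{1449574666}{3} \approx -4.8319 \cdot 10^{8}$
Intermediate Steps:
$U = 24$ ($U = 1 \left(-8\right) \left(-3\right) = \left(-8\right) \left(-3\right) = 24$)
$a = \frac{490}{3}$ ($a = \frac{4}{3} - \frac{\left(-81\right) \left(8 - 2\right)}{3} = \frac{4}{3} - \frac{\left(-81\right) 6}{3} = \frac{4}{3} - -162 = \frac{4}{3} + 162 = \frac{490}{3} \approx 163.33$)
$G = -7523$ ($G = -7499 - 24 = -7523$)
$\left(38781 + 26873\right) \left(G + a\right) = \left(38781 + 26873\right) \left(-7523 + \frac{490}{3}\right) = 65654 \left(- \frac{22079}{3}\right) = - \frac{1449574666}{3}$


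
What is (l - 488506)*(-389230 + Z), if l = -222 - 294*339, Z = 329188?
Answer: 35328352548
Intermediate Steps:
l = -99888 (l = -222 - 99666 = -99888)
(l - 488506)*(-389230 + Z) = (-99888 - 488506)*(-389230 + 329188) = -588394*(-60042) = 35328352548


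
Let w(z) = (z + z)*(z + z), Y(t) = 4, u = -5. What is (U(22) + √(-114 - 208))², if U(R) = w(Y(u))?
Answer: (64 + I*√322)² ≈ 3774.0 + 2296.9*I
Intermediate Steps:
w(z) = 4*z² (w(z) = (2*z)*(2*z) = 4*z²)
U(R) = 64 (U(R) = 4*4² = 4*16 = 64)
(U(22) + √(-114 - 208))² = (64 + √(-114 - 208))² = (64 + √(-322))² = (64 + I*√322)²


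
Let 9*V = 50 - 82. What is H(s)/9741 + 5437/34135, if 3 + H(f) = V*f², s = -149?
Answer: -23774861612/2992581315 ≈ -7.9446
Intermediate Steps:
V = -32/9 (V = (50 - 82)/9 = (⅑)*(-32) = -32/9 ≈ -3.5556)
H(f) = -3 - 32*f²/9
H(s)/9741 + 5437/34135 = (-3 - 32/9*(-149)²)/9741 + 5437/34135 = (-3 - 32/9*22201)*(1/9741) + 5437*(1/34135) = (-3 - 710432/9)*(1/9741) + 5437/34135 = -710459/9*1/9741 + 5437/34135 = -710459/87669 + 5437/34135 = -23774861612/2992581315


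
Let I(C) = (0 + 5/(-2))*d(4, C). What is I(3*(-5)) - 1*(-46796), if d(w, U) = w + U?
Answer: 93647/2 ≈ 46824.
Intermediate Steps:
d(w, U) = U + w
I(C) = -10 - 5*C/2 (I(C) = (0 + 5/(-2))*(C + 4) = (0 + 5*(-1/2))*(4 + C) = (0 - 5/2)*(4 + C) = -5*(4 + C)/2 = -10 - 5*C/2)
I(3*(-5)) - 1*(-46796) = (-10 - 15*(-5)/2) - 1*(-46796) = (-10 - 5/2*(-15)) + 46796 = (-10 + 75/2) + 46796 = 55/2 + 46796 = 93647/2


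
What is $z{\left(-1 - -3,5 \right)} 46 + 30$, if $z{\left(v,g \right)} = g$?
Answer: $260$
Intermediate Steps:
$z{\left(-1 - -3,5 \right)} 46 + 30 = 5 \cdot 46 + 30 = 230 + 30 = 260$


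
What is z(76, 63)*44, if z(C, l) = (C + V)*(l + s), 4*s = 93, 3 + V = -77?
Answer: -15180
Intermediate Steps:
V = -80 (V = -3 - 77 = -80)
s = 93/4 (s = (¼)*93 = 93/4 ≈ 23.250)
z(C, l) = (-80 + C)*(93/4 + l) (z(C, l) = (C - 80)*(l + 93/4) = (-80 + C)*(93/4 + l))
z(76, 63)*44 = (-1860 - 80*63 + (93/4)*76 + 76*63)*44 = (-1860 - 5040 + 1767 + 4788)*44 = -345*44 = -15180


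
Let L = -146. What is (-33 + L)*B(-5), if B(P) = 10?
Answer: -1790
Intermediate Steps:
(-33 + L)*B(-5) = (-33 - 146)*10 = -179*10 = -1790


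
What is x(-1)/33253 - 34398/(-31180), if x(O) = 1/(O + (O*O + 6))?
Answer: 857881418/777621405 ≈ 1.1032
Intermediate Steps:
x(O) = 1/(6 + O + O²) (x(O) = 1/(O + (O² + 6)) = 1/(O + (6 + O²)) = 1/(6 + O + O²))
x(-1)/33253 - 34398/(-31180) = 1/((6 - 1 + (-1)²)*33253) - 34398/(-31180) = (1/33253)/(6 - 1 + 1) - 34398*(-1/31180) = (1/33253)/6 + 17199/15590 = (⅙)*(1/33253) + 17199/15590 = 1/199518 + 17199/15590 = 857881418/777621405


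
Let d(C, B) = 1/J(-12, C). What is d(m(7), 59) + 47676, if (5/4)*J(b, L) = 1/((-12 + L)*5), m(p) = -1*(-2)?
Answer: 95227/2 ≈ 47614.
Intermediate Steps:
m(p) = 2
J(b, L) = 4/(25*(-12 + L)) (J(b, L) = 4*(1/((-12 + L)*5))/5 = 4*((⅕)/(-12 + L))/5 = 4*(1/(5*(-12 + L)))/5 = 4/(25*(-12 + L)))
d(C, B) = -75 + 25*C/4 (d(C, B) = 1/(4/(25*(-12 + C))) = -75 + 25*C/4)
d(m(7), 59) + 47676 = (-75 + (25/4)*2) + 47676 = (-75 + 25/2) + 47676 = -125/2 + 47676 = 95227/2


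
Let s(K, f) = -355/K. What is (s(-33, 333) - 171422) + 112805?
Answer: -1934006/33 ≈ -58606.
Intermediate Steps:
(s(-33, 333) - 171422) + 112805 = (-355/(-33) - 171422) + 112805 = (-355*(-1/33) - 171422) + 112805 = (355/33 - 171422) + 112805 = -5656571/33 + 112805 = -1934006/33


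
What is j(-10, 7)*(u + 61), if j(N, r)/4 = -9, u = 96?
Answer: -5652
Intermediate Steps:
j(N, r) = -36 (j(N, r) = 4*(-9) = -36)
j(-10, 7)*(u + 61) = -36*(96 + 61) = -36*157 = -5652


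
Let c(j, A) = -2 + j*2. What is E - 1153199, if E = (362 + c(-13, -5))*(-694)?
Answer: -1384995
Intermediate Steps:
c(j, A) = -2 + 2*j
E = -231796 (E = (362 + (-2 + 2*(-13)))*(-694) = (362 + (-2 - 26))*(-694) = (362 - 28)*(-694) = 334*(-694) = -231796)
E - 1153199 = -231796 - 1153199 = -1384995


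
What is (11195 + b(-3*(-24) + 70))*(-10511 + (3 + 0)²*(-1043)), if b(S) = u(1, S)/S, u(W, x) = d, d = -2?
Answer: -15815805912/71 ≈ -2.2276e+8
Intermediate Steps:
u(W, x) = -2
b(S) = -2/S
(11195 + b(-3*(-24) + 70))*(-10511 + (3 + 0)²*(-1043)) = (11195 - 2/(-3*(-24) + 70))*(-10511 + (3 + 0)²*(-1043)) = (11195 - 2/(72 + 70))*(-10511 + 3²*(-1043)) = (11195 - 2/142)*(-10511 + 9*(-1043)) = (11195 - 2*1/142)*(-10511 - 9387) = (11195 - 1/71)*(-19898) = (794844/71)*(-19898) = -15815805912/71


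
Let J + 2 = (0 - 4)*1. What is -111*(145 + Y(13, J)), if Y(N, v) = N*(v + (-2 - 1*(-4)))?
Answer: -10323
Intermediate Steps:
J = -6 (J = -2 + (0 - 4)*1 = -2 - 4*1 = -2 - 4 = -6)
Y(N, v) = N*(2 + v) (Y(N, v) = N*(v + (-2 + 4)) = N*(v + 2) = N*(2 + v))
-111*(145 + Y(13, J)) = -111*(145 + 13*(2 - 6)) = -111*(145 + 13*(-4)) = -111*(145 - 52) = -111*93 = -10323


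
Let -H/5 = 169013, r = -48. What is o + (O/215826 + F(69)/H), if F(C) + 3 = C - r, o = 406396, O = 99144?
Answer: 950274749719762/2338294855 ≈ 4.0640e+5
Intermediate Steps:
H = -845065 (H = -5*169013 = -845065)
F(C) = 45 + C (F(C) = -3 + (C - 1*(-48)) = -3 + (C + 48) = -3 + (48 + C) = 45 + C)
o + (O/215826 + F(69)/H) = 406396 + (99144/215826 + (45 + 69)/(-845065)) = 406396 + (99144*(1/215826) + 114*(-1/845065)) = 406396 + (16524/35971 - 114/845065) = 406396 + 1073827182/2338294855 = 950274749719762/2338294855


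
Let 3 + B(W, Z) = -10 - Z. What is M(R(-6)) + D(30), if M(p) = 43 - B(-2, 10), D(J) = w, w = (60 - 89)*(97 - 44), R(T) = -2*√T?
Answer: -1471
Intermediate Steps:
B(W, Z) = -13 - Z (B(W, Z) = -3 + (-10 - Z) = -13 - Z)
w = -1537 (w = -29*53 = -1537)
D(J) = -1537
M(p) = 66 (M(p) = 43 - (-13 - 1*10) = 43 - (-13 - 10) = 43 - 1*(-23) = 43 + 23 = 66)
M(R(-6)) + D(30) = 66 - 1537 = -1471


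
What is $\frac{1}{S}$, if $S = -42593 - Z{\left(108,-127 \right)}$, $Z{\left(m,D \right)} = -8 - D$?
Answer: $- \frac{1}{42712} \approx -2.3413 \cdot 10^{-5}$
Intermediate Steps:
$S = -42712$ ($S = -42593 - \left(-8 - -127\right) = -42593 - \left(-8 + 127\right) = -42593 - 119 = -42712$)
$\frac{1}{S} = \frac{1}{-42712} = - \frac{1}{42712}$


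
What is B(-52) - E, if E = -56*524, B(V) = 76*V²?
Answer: 234848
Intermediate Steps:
E = -29344
B(-52) - E = 76*(-52)² - 1*(-29344) = 76*2704 + 29344 = 205504 + 29344 = 234848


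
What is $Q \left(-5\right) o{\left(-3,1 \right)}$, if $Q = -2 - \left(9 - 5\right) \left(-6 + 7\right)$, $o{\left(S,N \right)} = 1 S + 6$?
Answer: $90$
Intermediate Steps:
$o{\left(S,N \right)} = 6 + S$ ($o{\left(S,N \right)} = S + 6 = 6 + S$)
$Q = -6$ ($Q = -2 - 4 \cdot 1 = -2 - 4 = -6$)
$Q \left(-5\right) o{\left(-3,1 \right)} = \left(-6\right) \left(-5\right) \left(6 - 3\right) = 30 \cdot 3 = 90$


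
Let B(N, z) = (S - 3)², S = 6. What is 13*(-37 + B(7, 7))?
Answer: -364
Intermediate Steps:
B(N, z) = 9 (B(N, z) = (6 - 3)² = 3² = 9)
13*(-37 + B(7, 7)) = 13*(-37 + 9) = 13*(-28) = -364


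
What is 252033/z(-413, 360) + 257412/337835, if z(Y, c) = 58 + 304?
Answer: 85238751699/122296270 ≈ 696.99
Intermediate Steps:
z(Y, c) = 362
252033/z(-413, 360) + 257412/337835 = 252033/362 + 257412/337835 = 85238751699/122296270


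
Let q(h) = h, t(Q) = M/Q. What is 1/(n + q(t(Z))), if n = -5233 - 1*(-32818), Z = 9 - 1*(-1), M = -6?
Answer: 5/137922 ≈ 3.6252e-5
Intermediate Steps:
Z = 10 (Z = 9 + 1 = 10)
n = 27585 (n = -5233 + 32818 = 27585)
t(Q) = -6/Q
1/(n + q(t(Z))) = 1/(27585 - 6/10) = 1/(27585 - 6*⅒) = 1/(27585 - ⅗) = 1/(137922/5) = 5/137922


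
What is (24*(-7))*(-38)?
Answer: 6384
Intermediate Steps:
(24*(-7))*(-38) = -168*(-38) = 6384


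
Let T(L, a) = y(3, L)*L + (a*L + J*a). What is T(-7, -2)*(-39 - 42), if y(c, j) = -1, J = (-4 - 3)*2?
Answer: -3969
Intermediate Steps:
J = -14 (J = -7*2 = -14)
T(L, a) = -L - 14*a + L*a (T(L, a) = -L + (a*L - 14*a) = -L + (L*a - 14*a) = -L + (-14*a + L*a) = -L - 14*a + L*a)
T(-7, -2)*(-39 - 42) = (-1*(-7) - 14*(-2) - 7*(-2))*(-39 - 42) = (7 + 28 + 14)*(-81) = 49*(-81) = -3969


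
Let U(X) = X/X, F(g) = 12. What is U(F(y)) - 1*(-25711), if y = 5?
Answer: 25712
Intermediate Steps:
U(X) = 1
U(F(y)) - 1*(-25711) = 1 - 1*(-25711) = 1 + 25711 = 25712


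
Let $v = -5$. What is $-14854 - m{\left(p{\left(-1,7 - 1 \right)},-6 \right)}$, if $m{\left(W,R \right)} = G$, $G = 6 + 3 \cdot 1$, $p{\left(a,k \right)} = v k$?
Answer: $-14863$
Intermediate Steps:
$p{\left(a,k \right)} = - 5 k$
$G = 9$ ($G = 6 + 3 = 9$)
$m{\left(W,R \right)} = 9$
$-14854 - m{\left(p{\left(-1,7 - 1 \right)},-6 \right)} = -14854 - 9 = -14863$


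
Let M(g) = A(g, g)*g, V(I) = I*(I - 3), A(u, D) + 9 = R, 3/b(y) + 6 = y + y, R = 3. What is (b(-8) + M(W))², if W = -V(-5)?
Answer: 27846729/484 ≈ 57535.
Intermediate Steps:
b(y) = 3/(-6 + 2*y) (b(y) = 3/(-6 + (y + y)) = 3/(-6 + 2*y))
A(u, D) = -6 (A(u, D) = -9 + 3 = -6)
V(I) = I*(-3 + I)
W = -40 (W = -(-5)*(-3 - 5) = -(-5)*(-8) = -1*40 = -40)
M(g) = -6*g
(b(-8) + M(W))² = (3/(2*(-3 - 8)) - 6*(-40))² = ((3/2)/(-11) + 240)² = ((3/2)*(-1/11) + 240)² = (-3/22 + 240)² = (5277/22)² = 27846729/484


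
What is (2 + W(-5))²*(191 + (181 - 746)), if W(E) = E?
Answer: -3366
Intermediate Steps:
(2 + W(-5))²*(191 + (181 - 746)) = (2 - 5)²*(191 + (181 - 746)) = (-3)²*(191 - 565) = 9*(-374) = -3366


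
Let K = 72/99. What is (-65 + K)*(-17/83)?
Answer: 12019/913 ≈ 13.164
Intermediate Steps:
K = 8/11 (K = 72*(1/99) = 8/11 ≈ 0.72727)
(-65 + K)*(-17/83) = (-65 + 8/11)*(-17/83) = -(-12019)/(11*83) = -707/11*(-17/83) = 12019/913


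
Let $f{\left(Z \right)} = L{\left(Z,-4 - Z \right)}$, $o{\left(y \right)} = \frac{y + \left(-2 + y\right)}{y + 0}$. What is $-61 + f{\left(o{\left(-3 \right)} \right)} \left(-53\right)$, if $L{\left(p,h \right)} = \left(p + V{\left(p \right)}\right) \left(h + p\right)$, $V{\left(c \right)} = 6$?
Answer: $\frac{5329}{3} \approx 1776.3$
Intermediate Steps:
$o{\left(y \right)} = \frac{-2 + 2 y}{y}$
$L{\left(p,h \right)} = \left(6 + p\right) \left(h + p\right)$ ($L{\left(p,h \right)} = \left(p + 6\right) \left(h + p\right) = \left(6 + p\right) \left(h + p\right)$)
$f{\left(Z \right)} = -24 + Z^{2} + Z \left(-4 - Z\right)$ ($f{\left(Z \right)} = Z^{2} + 6 \left(-4 - Z\right) + 6 Z + \left(-4 - Z\right) Z = Z^{2} - \left(24 + 6 Z\right) + 6 Z + Z \left(-4 - Z\right) = -24 + Z^{2} + Z \left(-4 - Z\right)$)
$-61 + f{\left(o{\left(-3 \right)} \right)} \left(-53\right) = -61 + \left(-24 - 4 \left(2 - \frac{2}{-3}\right)\right) \left(-53\right) = -61 + \left(-24 - 4 \left(2 - - \frac{2}{3}\right)\right) \left(-53\right) = -61 + \left(-24 - 4 \left(2 + \frac{2}{3}\right)\right) \left(-53\right) = -61 + \left(-24 - \frac{32}{3}\right) \left(-53\right) = -61 - - \frac{5512}{3} = -61 + \frac{5512}{3} = \frac{5329}{3}$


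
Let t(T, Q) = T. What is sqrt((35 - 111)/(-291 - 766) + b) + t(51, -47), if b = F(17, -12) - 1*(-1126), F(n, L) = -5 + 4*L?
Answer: 51 + sqrt(1198888509)/1057 ≈ 83.758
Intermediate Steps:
b = 1073 (b = (-5 + 4*(-12)) - 1*(-1126) = (-5 - 48) + 1126 = -53 + 1126 = 1073)
sqrt((35 - 111)/(-291 - 766) + b) + t(51, -47) = sqrt((35 - 111)/(-291 - 766) + 1073) + 51 = sqrt(-76/(-1057) + 1073) + 51 = sqrt(-76*(-1/1057) + 1073) + 51 = sqrt(76/1057 + 1073) + 51 = sqrt(1134237/1057) + 51 = sqrt(1198888509)/1057 + 51 = 51 + sqrt(1198888509)/1057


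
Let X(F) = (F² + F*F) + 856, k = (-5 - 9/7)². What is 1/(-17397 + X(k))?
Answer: -2401/32218749 ≈ -7.4522e-5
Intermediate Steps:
k = 1936/49 (k = (-5 - 9*⅐)² = (-5 - 9/7)² = (-44/7)² = 1936/49 ≈ 39.510)
X(F) = 856 + 2*F² (X(F) = (F² + F²) + 856 = 2*F² + 856 = 856 + 2*F²)
1/(-17397 + X(k)) = 1/(-17397 + (856 + 2*(1936/49)²)) = 1/(-17397 + (856 + 2*(3748096/2401))) = 1/(-17397 + (856 + 7496192/2401)) = 1/(-17397 + 9551448/2401) = 1/(-32218749/2401) = -2401/32218749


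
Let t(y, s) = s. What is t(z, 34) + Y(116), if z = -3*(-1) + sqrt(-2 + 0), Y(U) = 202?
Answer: 236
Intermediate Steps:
z = 3 + I*sqrt(2) (z = 3 + sqrt(-2) = 3 + I*sqrt(2) ≈ 3.0 + 1.4142*I)
t(z, 34) + Y(116) = 34 + 202 = 236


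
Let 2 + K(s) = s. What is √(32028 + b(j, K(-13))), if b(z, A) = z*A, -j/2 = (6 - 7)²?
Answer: 3*√3562 ≈ 179.05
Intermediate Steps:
K(s) = -2 + s
j = -2 (j = -2*(6 - 7)² = -2*(-1)² = -2*1 = -2)
b(z, A) = A*z
√(32028 + b(j, K(-13))) = √(32028 + (-2 - 13)*(-2)) = √(32028 - 15*(-2)) = √(32028 + 30) = √32058 = 3*√3562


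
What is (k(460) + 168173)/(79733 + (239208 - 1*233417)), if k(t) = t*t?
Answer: 126591/28508 ≈ 4.4405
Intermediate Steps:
k(t) = t**2
(k(460) + 168173)/(79733 + (239208 - 1*233417)) = (460**2 + 168173)/(79733 + (239208 - 1*233417)) = (211600 + 168173)/(79733 + (239208 - 233417)) = 379773/(79733 + 5791) = 379773/85524 = 379773*(1/85524) = 126591/28508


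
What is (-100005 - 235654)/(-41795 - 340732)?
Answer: 335659/382527 ≈ 0.87748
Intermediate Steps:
(-100005 - 235654)/(-41795 - 340732) = -335659/(-382527) = -335659*(-1/382527) = 335659/382527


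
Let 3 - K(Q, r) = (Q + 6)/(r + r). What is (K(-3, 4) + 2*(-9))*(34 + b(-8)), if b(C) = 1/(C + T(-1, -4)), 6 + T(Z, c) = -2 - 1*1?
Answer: -70971/136 ≈ -521.85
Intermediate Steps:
T(Z, c) = -9 (T(Z, c) = -6 + (-2 - 1*1) = -6 + (-2 - 1) = -6 - 3 = -9)
K(Q, r) = 3 - (6 + Q)/(2*r) (K(Q, r) = 3 - (Q + 6)/(r + r) = 3 - (6 + Q)/(2*r))
b(C) = 1/(-9 + C) (b(C) = 1/(C - 9) = 1/(-9 + C))
(K(-3, 4) + 2*(-9))*(34 + b(-8)) = ((½)*(-6 - 1*(-3) + 6*4)/4 + 2*(-9))*(34 + 1/(-9 - 8)) = ((½)*(¼)*(-6 + 3 + 24) - 18)*(34 + 1/(-17)) = ((½)*(¼)*21 - 18)*(34 - 1/17) = (21/8 - 18)*(577/17) = -123/8*577/17 = -70971/136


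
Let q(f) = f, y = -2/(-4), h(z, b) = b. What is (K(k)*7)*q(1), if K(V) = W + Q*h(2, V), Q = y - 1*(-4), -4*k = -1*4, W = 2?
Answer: 91/2 ≈ 45.500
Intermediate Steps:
y = ½ (y = -2*(-¼) = ½ ≈ 0.50000)
k = 1 (k = -(-1)*4/4 = -¼*(-4) = 1)
Q = 9/2 (Q = ½ - 1*(-4) = ½ + 4 = 9/2 ≈ 4.5000)
K(V) = 2 + 9*V/2
(K(k)*7)*q(1) = ((2 + (9/2)*1)*7)*1 = ((2 + 9/2)*7)*1 = ((13/2)*7)*1 = (91/2)*1 = 91/2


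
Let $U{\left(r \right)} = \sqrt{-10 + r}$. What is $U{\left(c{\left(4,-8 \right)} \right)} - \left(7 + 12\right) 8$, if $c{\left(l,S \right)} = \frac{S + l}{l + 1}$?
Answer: $-152 + \frac{3 i \sqrt{30}}{5} \approx -152.0 + 3.2863 i$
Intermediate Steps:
$c{\left(l,S \right)} = \frac{S + l}{1 + l}$
$U{\left(c{\left(4,-8 \right)} \right)} - \left(7 + 12\right) 8 = \sqrt{-10 + \frac{-8 + 4}{1 + 4}} - \left(7 + 12\right) 8 = \sqrt{-10 + \frac{1}{5} \left(-4\right)} - 19 \cdot 8 = \sqrt{-10 + \frac{1}{5} \left(-4\right)} - 152 = \sqrt{-10 - \frac{4}{5}} - 152 = \sqrt{- \frac{54}{5}} - 152 = \frac{3 i \sqrt{30}}{5} - 152 = -152 + \frac{3 i \sqrt{30}}{5}$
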